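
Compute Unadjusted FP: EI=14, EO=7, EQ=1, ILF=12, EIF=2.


UFP = EI*4 + EO*5 + EQ*4 + ILF*10 + EIF*7
UFP = 14*4 + 7*5 + 1*4 + 12*10 + 2*7
UFP = 56 + 35 + 4 + 120 + 14
UFP = 229

229


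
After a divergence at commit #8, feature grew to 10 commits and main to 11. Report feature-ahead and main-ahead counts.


Common ancestor: commit #8
feature commits after divergence: 10 - 8 = 2
main commits after divergence: 11 - 8 = 3
feature is 2 commits ahead of main
main is 3 commits ahead of feature

feature ahead: 2, main ahead: 3


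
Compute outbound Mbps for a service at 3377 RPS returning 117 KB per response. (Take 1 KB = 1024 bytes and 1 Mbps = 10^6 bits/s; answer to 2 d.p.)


Formula: Mbps = payload_bytes * RPS * 8 / 1e6
Payload per request = 117 KB = 117 * 1024 = 119808 bytes
Total bytes/sec = 119808 * 3377 = 404591616
Total bits/sec = 404591616 * 8 = 3236732928
Mbps = 3236732928 / 1e6 = 3236.73

3236.73 Mbps


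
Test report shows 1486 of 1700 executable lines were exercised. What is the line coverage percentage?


Coverage = covered / total * 100
Coverage = 1486 / 1700 * 100
Coverage = 87.41%

87.41%


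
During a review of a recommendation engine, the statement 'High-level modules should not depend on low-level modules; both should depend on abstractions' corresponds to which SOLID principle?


This describes the Dependency Inversion Principle (DIP)

Dependency Inversion Principle (DIP)


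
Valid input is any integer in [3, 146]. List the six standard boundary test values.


Range: [3, 146]
Boundaries: just below min, min, min+1, max-1, max, just above max
Values: [2, 3, 4, 145, 146, 147]

[2, 3, 4, 145, 146, 147]


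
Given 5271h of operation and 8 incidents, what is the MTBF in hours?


Formula: MTBF = Total operating time / Number of failures
MTBF = 5271 / 8
MTBF = 658.88 hours

658.88 hours


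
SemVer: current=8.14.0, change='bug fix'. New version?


Current: 8.14.0
Change category: 'bug fix' → patch bump
SemVer rule: patch bump → increment PATCH (MAJOR and MINOR unchanged)
New: 8.14.1

8.14.1


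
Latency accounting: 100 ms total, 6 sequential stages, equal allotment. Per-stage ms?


Formula: per_stage = total_budget / stages
per_stage = 100 / 6
per_stage = 16.67 ms

16.67 ms


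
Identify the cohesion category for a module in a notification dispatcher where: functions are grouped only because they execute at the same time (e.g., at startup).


Reasoning: Related by timing only
Type: Temporal cohesion

Temporal cohesion


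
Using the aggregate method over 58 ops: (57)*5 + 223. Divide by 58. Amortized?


Formula: Amortized cost = Total cost / Operations
Total cost = (57 * 5) + (1 * 223)
Total cost = 285 + 223 = 508
Amortized = 508 / 58 = 8.7586

8.7586


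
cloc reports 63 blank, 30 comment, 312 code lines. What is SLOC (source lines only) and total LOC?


Total LOC = blank + comment + code
Total LOC = 63 + 30 + 312 = 405
SLOC (source only) = code = 312

Total LOC: 405, SLOC: 312


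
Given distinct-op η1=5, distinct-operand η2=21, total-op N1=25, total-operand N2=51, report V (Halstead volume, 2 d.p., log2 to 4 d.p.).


Formula: V = N * log2(η), where N = N1 + N2 and η = η1 + η2
η = 5 + 21 = 26
N = 25 + 51 = 76
log2(26) ≈ 4.7004
V = 76 * 4.7004 = 357.23

357.23


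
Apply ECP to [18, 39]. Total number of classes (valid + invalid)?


Valid range: [18, 39]
Class 1: x < 18 — invalid
Class 2: 18 ≤ x ≤ 39 — valid
Class 3: x > 39 — invalid
Total equivalence classes: 3

3 equivalence classes


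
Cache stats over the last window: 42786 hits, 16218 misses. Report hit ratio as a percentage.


Formula: hit rate = hits / (hits + misses) * 100
hit rate = 42786 / (42786 + 16218) * 100
hit rate = 42786 / 59004 * 100
hit rate = 72.51%

72.51%


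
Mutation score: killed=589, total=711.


Mutation score = killed / total * 100
Mutation score = 589 / 711 * 100
Mutation score = 82.84%

82.84%


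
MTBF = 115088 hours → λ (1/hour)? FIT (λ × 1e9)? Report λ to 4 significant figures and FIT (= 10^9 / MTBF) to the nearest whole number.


Formula: λ = 1 / MTBF; FIT = λ × 1e9 = 1e9 / MTBF
λ = 1 / 115088 ≈ 8.689e-06 failures/hour
FIT = 1e9 / 115088 ≈ 8689 failures per 1e9 hours (nearest whole number)

λ = 8.689e-06 /h, FIT = 8689


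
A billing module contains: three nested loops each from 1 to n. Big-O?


Reasoning: three levels of nesting over n
Complexity: O(n^3)

O(n^3)


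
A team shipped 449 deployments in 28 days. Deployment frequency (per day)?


Formula: deployments per day = releases / days
= 449 / 28
= 16.036 deploys/day
(equivalently, 112.25 deploys/week)

16.036 deploys/day


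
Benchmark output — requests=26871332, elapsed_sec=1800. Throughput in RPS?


Formula: throughput = requests / seconds
throughput = 26871332 / 1800
throughput = 14928.52 requests/second

14928.52 requests/second


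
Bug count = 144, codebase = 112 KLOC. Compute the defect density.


Defect density = defects / KLOC
Defect density = 144 / 112
Defect density = 1.286 defects/KLOC

1.286 defects/KLOC


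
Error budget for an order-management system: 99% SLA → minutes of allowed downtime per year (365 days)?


Formula: allowed downtime = period * (100 - SLA) / 100
Period (year (365 days)) = 525600 minutes
Unavailability fraction = (100 - 99.0) / 100
Allowed downtime = 525600 * (100 - 99.0) / 100
Allowed downtime = 5256.0 minutes

5256.0 minutes


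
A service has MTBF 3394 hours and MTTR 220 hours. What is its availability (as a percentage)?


Availability = MTBF / (MTBF + MTTR)
Availability = 3394 / (3394 + 220)
Availability = 3394 / 3614
Availability = 93.9126%

93.9126%


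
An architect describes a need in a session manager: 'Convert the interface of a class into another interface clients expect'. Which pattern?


This matches the Adapter pattern

Adapter


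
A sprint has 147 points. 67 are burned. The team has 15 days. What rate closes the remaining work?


Formula: Required rate = Remaining points / Days left
Remaining = 147 - 67 = 80 points
Required rate = 80 / 15 = 5.33 points/day

5.33 points/day


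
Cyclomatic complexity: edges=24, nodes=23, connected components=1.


Formula: V(G) = E - N + 2P
V(G) = 24 - 23 + 2*1
V(G) = 1 + 2
V(G) = 3

3


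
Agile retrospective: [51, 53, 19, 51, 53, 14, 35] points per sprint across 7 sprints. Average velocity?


Formula: Avg velocity = Total points / Number of sprints
Points: [51, 53, 19, 51, 53, 14, 35]
Sum = 51 + 53 + 19 + 51 + 53 + 14 + 35 = 276
Avg velocity = 276 / 7 = 39.43 points/sprint

39.43 points/sprint


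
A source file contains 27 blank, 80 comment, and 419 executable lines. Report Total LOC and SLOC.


Total LOC = blank + comment + code
Total LOC = 27 + 80 + 419 = 526
SLOC (source only) = code = 419

Total LOC: 526, SLOC: 419


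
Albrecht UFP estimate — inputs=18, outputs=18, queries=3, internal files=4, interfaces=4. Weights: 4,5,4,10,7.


UFP = EI*4 + EO*5 + EQ*4 + ILF*10 + EIF*7
UFP = 18*4 + 18*5 + 3*4 + 4*10 + 4*7
UFP = 72 + 90 + 12 + 40 + 28
UFP = 242

242


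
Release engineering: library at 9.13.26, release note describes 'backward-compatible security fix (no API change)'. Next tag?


Current: 9.13.26
Change category: 'backward-compatible security fix (no API change)' → patch bump
SemVer rule: patch bump → increment PATCH (MAJOR and MINOR unchanged)
New: 9.13.27

9.13.27


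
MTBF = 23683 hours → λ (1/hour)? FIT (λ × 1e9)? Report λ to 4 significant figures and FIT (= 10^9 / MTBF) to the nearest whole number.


Formula: λ = 1 / MTBF; FIT = λ × 1e9 = 1e9 / MTBF
λ = 1 / 23683 ≈ 4.222e-05 failures/hour
FIT = 1e9 / 23683 ≈ 42224 failures per 1e9 hours (nearest whole number)

λ = 4.222e-05 /h, FIT = 42224


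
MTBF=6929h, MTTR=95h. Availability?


Availability = MTBF / (MTBF + MTTR)
Availability = 6929 / (6929 + 95)
Availability = 6929 / 7024
Availability = 98.6475%

98.6475%


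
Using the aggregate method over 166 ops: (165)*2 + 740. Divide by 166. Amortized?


Formula: Amortized cost = Total cost / Operations
Total cost = (165 * 2) + (1 * 740)
Total cost = 330 + 740 = 1070
Amortized = 1070 / 166 = 6.4458

6.4458


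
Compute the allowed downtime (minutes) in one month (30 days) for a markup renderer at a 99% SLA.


Formula: allowed downtime = period * (100 - SLA) / 100
Period (month (30 days)) = 43200 minutes
Unavailability fraction = (100 - 99.0) / 100
Allowed downtime = 43200 * (100 - 99.0) / 100
Allowed downtime = 432.0 minutes

432.0 minutes


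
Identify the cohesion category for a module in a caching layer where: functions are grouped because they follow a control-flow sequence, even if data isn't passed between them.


Reasoning: Grouped by order of execution within a routine, not by data flow
Type: Procedural cohesion

Procedural cohesion


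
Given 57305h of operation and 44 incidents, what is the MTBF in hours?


Formula: MTBF = Total operating time / Number of failures
MTBF = 57305 / 44
MTBF = 1302.39 hours

1302.39 hours


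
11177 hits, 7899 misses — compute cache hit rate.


Formula: hit rate = hits / (hits + misses) * 100
hit rate = 11177 / (11177 + 7899) * 100
hit rate = 11177 / 19076 * 100
hit rate = 58.59%

58.59%


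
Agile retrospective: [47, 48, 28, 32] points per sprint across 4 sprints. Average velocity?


Formula: Avg velocity = Total points / Number of sprints
Points: [47, 48, 28, 32]
Sum = 47 + 48 + 28 + 32 = 155
Avg velocity = 155 / 4 = 38.75 points/sprint

38.75 points/sprint


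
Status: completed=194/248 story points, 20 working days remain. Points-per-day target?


Formula: Required rate = Remaining points / Days left
Remaining = 248 - 194 = 54 points
Required rate = 54 / 20 = 2.7 points/day

2.7 points/day


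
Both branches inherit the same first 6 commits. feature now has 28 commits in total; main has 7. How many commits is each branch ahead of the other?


Common ancestor: commit #6
feature commits after divergence: 28 - 6 = 22
main commits after divergence: 7 - 6 = 1
feature is 22 commits ahead of main
main is 1 commits ahead of feature

feature ahead: 22, main ahead: 1


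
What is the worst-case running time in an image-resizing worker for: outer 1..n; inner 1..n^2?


Reasoning: n times n^2
Complexity: O(n^3)

O(n^3)


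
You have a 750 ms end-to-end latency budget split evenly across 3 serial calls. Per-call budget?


Formula: per_stage = total_budget / stages
per_stage = 750 / 3
per_stage = 250.0 ms

250.0 ms


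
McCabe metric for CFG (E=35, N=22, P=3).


Formula: V(G) = E - N + 2P
V(G) = 35 - 22 + 2*3
V(G) = 13 + 6
V(G) = 19

19


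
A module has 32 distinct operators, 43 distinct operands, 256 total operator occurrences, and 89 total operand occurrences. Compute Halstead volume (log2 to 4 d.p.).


Formula: V = N * log2(η), where N = N1 + N2 and η = η1 + η2
η = 32 + 43 = 75
N = 256 + 89 = 345
log2(75) ≈ 6.2288
V = 345 * 6.2288 = 2148.94

2148.94


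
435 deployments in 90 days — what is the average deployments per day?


Formula: deployments per day = releases / days
= 435 / 90
= 4.833 deploys/day
(equivalently, 33.83 deploys/week)

4.833 deploys/day


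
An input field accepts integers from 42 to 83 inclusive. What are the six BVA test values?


Range: [42, 83]
Boundaries: just below min, min, min+1, max-1, max, just above max
Values: [41, 42, 43, 82, 83, 84]

[41, 42, 43, 82, 83, 84]


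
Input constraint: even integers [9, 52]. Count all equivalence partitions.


Constraint: even integers in [9, 52]
Class 1: x < 9 — out-of-range invalid
Class 2: x in [9,52] but odd — wrong type invalid
Class 3: x in [9,52] and even — valid
Class 4: x > 52 — out-of-range invalid
Total equivalence classes: 4

4 equivalence classes


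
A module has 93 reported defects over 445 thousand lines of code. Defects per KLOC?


Defect density = defects / KLOC
Defect density = 93 / 445
Defect density = 0.209 defects/KLOC

0.209 defects/KLOC


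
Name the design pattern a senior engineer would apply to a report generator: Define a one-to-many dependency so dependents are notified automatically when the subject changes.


This matches the Observer pattern

Observer


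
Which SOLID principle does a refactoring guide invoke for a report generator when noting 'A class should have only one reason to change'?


This describes the Single Responsibility Principle (SRP)

Single Responsibility Principle (SRP)


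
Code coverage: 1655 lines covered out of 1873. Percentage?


Coverage = covered / total * 100
Coverage = 1655 / 1873 * 100
Coverage = 88.36%

88.36%


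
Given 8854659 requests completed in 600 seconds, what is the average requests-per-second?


Formula: throughput = requests / seconds
throughput = 8854659 / 600
throughput = 14757.77 requests/second

14757.77 requests/second


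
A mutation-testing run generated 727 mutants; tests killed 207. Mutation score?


Mutation score = killed / total * 100
Mutation score = 207 / 727 * 100
Mutation score = 28.47%

28.47%


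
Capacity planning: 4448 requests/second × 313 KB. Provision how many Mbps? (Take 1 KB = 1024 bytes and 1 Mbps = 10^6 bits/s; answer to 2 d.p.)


Formula: Mbps = payload_bytes * RPS * 8 / 1e6
Payload per request = 313 KB = 313 * 1024 = 320512 bytes
Total bytes/sec = 320512 * 4448 = 1425637376
Total bits/sec = 1425637376 * 8 = 11405099008
Mbps = 11405099008 / 1e6 = 11405.1

11405.1 Mbps


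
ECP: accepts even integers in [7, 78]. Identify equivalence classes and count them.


Constraint: even integers in [7, 78]
Class 1: x < 7 — out-of-range invalid
Class 2: x in [7,78] but odd — wrong type invalid
Class 3: x in [7,78] and even — valid
Class 4: x > 78 — out-of-range invalid
Total equivalence classes: 4

4 equivalence classes


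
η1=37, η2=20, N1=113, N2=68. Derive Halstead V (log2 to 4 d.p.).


Formula: V = N * log2(η), where N = N1 + N2 and η = η1 + η2
η = 37 + 20 = 57
N = 113 + 68 = 181
log2(57) ≈ 5.8329
V = 181 * 5.8329 = 1055.75

1055.75


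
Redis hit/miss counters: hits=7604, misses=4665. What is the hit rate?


Formula: hit rate = hits / (hits + misses) * 100
hit rate = 7604 / (7604 + 4665) * 100
hit rate = 7604 / 12269 * 100
hit rate = 61.98%

61.98%


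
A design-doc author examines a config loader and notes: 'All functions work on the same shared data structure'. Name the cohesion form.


Reasoning: Functions share data
Type: Communicational cohesion

Communicational cohesion


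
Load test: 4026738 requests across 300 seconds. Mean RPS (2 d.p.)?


Formula: throughput = requests / seconds
throughput = 4026738 / 300
throughput = 13422.46 requests/second

13422.46 requests/second


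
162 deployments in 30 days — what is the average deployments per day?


Formula: deployments per day = releases / days
= 162 / 30
= 5.4 deploys/day
(equivalently, 37.8 deploys/week)

5.4 deploys/day


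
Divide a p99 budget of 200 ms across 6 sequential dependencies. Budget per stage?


Formula: per_stage = total_budget / stages
per_stage = 200 / 6
per_stage = 33.33 ms

33.33 ms


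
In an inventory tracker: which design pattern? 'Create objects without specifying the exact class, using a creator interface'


This matches the Factory Method pattern

Factory Method


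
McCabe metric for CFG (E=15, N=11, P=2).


Formula: V(G) = E - N + 2P
V(G) = 15 - 11 + 2*2
V(G) = 4 + 4
V(G) = 8

8


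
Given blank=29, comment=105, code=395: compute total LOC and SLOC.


Total LOC = blank + comment + code
Total LOC = 29 + 105 + 395 = 529
SLOC (source only) = code = 395

Total LOC: 529, SLOC: 395


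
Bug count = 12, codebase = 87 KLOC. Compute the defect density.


Defect density = defects / KLOC
Defect density = 12 / 87
Defect density = 0.138 defects/KLOC

0.138 defects/KLOC


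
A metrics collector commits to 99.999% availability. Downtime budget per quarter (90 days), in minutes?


Formula: allowed downtime = period * (100 - SLA) / 100
Period (quarter (90 days)) = 129600 minutes
Unavailability fraction = (100 - 99.999) / 100
Allowed downtime = 129600 * (100 - 99.999) / 100
Allowed downtime = 1.296 minutes

1.296 minutes


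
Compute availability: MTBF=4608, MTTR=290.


Availability = MTBF / (MTBF + MTTR)
Availability = 4608 / (4608 + 290)
Availability = 4608 / 4898
Availability = 94.0792%

94.0792%


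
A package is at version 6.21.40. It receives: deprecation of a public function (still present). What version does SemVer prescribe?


Current: 6.21.40
Change category: 'deprecation of a public function (still present)' → minor bump
SemVer rule: minor bump → increment MINOR, reset PATCH to 0 (MAJOR unchanged)
New: 6.22.0

6.22.0


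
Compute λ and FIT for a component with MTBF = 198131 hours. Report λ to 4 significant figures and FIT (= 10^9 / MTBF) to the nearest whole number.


Formula: λ = 1 / MTBF; FIT = λ × 1e9 = 1e9 / MTBF
λ = 1 / 198131 ≈ 5.047e-06 failures/hour
FIT = 1e9 / 198131 ≈ 5047 failures per 1e9 hours (nearest whole number)

λ = 5.047e-06 /h, FIT = 5047


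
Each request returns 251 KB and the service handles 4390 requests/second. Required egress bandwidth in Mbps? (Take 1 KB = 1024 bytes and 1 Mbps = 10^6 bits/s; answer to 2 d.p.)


Formula: Mbps = payload_bytes * RPS * 8 / 1e6
Payload per request = 251 KB = 251 * 1024 = 257024 bytes
Total bytes/sec = 257024 * 4390 = 1128335360
Total bits/sec = 1128335360 * 8 = 9026682880
Mbps = 9026682880 / 1e6 = 9026.68

9026.68 Mbps


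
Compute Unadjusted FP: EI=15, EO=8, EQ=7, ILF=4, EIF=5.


UFP = EI*4 + EO*5 + EQ*4 + ILF*10 + EIF*7
UFP = 15*4 + 8*5 + 7*4 + 4*10 + 5*7
UFP = 60 + 40 + 28 + 40 + 35
UFP = 203

203


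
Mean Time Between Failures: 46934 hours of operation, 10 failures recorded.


Formula: MTBF = Total operating time / Number of failures
MTBF = 46934 / 10
MTBF = 4693.4 hours

4693.4 hours


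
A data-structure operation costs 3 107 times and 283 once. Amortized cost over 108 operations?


Formula: Amortized cost = Total cost / Operations
Total cost = (107 * 3) + (1 * 283)
Total cost = 321 + 283 = 604
Amortized = 604 / 108 = 5.5926

5.5926


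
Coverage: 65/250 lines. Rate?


Coverage = covered / total * 100
Coverage = 65 / 250 * 100
Coverage = 26.0%

26.0%


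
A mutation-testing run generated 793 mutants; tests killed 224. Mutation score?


Mutation score = killed / total * 100
Mutation score = 224 / 793 * 100
Mutation score = 28.25%

28.25%


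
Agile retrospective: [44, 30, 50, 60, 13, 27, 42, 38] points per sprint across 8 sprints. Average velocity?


Formula: Avg velocity = Total points / Number of sprints
Points: [44, 30, 50, 60, 13, 27, 42, 38]
Sum = 44 + 30 + 50 + 60 + 13 + 27 + 42 + 38 = 304
Avg velocity = 304 / 8 = 38.0 points/sprint

38.0 points/sprint


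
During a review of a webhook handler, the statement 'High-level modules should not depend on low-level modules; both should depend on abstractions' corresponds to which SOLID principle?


This describes the Dependency Inversion Principle (DIP)

Dependency Inversion Principle (DIP)


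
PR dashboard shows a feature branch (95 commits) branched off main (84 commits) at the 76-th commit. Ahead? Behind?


Common ancestor: commit #76
feature commits after divergence: 95 - 76 = 19
main commits after divergence: 84 - 76 = 8
feature is 19 commits ahead of main
main is 8 commits ahead of feature

feature ahead: 19, main ahead: 8


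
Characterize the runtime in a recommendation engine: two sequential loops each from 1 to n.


Reasoning: sequential dominates: O(n) + O(n) = O(n)
Complexity: O(n)

O(n)


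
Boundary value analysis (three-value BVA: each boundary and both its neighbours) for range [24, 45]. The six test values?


Range: [24, 45]
Boundaries: just below min, min, min+1, max-1, max, just above max
Values: [23, 24, 25, 44, 45, 46]

[23, 24, 25, 44, 45, 46]


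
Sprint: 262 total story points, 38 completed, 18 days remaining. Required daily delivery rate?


Formula: Required rate = Remaining points / Days left
Remaining = 262 - 38 = 224 points
Required rate = 224 / 18 = 12.44 points/day

12.44 points/day


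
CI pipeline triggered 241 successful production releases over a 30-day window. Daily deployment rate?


Formula: deployments per day = releases / days
= 241 / 30
= 8.033 deploys/day
(equivalently, 56.23 deploys/week)

8.033 deploys/day


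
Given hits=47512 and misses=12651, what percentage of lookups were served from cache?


Formula: hit rate = hits / (hits + misses) * 100
hit rate = 47512 / (47512 + 12651) * 100
hit rate = 47512 / 60163 * 100
hit rate = 78.97%

78.97%


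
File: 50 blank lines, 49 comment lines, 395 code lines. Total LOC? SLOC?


Total LOC = blank + comment + code
Total LOC = 50 + 49 + 395 = 494
SLOC (source only) = code = 395

Total LOC: 494, SLOC: 395


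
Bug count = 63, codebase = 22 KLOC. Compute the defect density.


Defect density = defects / KLOC
Defect density = 63 / 22
Defect density = 2.864 defects/KLOC

2.864 defects/KLOC


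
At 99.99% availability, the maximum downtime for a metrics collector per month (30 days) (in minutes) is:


Formula: allowed downtime = period * (100 - SLA) / 100
Period (month (30 days)) = 43200 minutes
Unavailability fraction = (100 - 99.99) / 100
Allowed downtime = 43200 * (100 - 99.99) / 100
Allowed downtime = 4.32 minutes

4.32 minutes


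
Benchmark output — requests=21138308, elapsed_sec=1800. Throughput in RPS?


Formula: throughput = requests / seconds
throughput = 21138308 / 1800
throughput = 11743.5 requests/second

11743.5 requests/second


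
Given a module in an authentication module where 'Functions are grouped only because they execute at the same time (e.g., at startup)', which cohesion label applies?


Reasoning: Related by timing only
Type: Temporal cohesion

Temporal cohesion


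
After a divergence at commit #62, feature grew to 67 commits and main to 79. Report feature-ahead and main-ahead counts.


Common ancestor: commit #62
feature commits after divergence: 67 - 62 = 5
main commits after divergence: 79 - 62 = 17
feature is 5 commits ahead of main
main is 17 commits ahead of feature

feature ahead: 5, main ahead: 17


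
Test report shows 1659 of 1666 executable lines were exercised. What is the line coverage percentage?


Coverage = covered / total * 100
Coverage = 1659 / 1666 * 100
Coverage = 99.58%

99.58%


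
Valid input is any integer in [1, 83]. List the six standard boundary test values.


Range: [1, 83]
Boundaries: just below min, min, min+1, max-1, max, just above max
Values: [0, 1, 2, 82, 83, 84]

[0, 1, 2, 82, 83, 84]


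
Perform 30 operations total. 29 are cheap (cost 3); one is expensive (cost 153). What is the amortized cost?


Formula: Amortized cost = Total cost / Operations
Total cost = (29 * 3) + (1 * 153)
Total cost = 87 + 153 = 240
Amortized = 240 / 30 = 8.0

8.0


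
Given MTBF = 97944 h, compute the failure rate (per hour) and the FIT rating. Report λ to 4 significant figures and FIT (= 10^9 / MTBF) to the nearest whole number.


Formula: λ = 1 / MTBF; FIT = λ × 1e9 = 1e9 / MTBF
λ = 1 / 97944 ≈ 1.021e-05 failures/hour
FIT = 1e9 / 97944 ≈ 10210 failures per 1e9 hours (nearest whole number)

λ = 1.021e-05 /h, FIT = 10210


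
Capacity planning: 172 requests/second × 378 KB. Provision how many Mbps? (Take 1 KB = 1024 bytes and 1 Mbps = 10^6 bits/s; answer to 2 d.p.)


Formula: Mbps = payload_bytes * RPS * 8 / 1e6
Payload per request = 378 KB = 378 * 1024 = 387072 bytes
Total bytes/sec = 387072 * 172 = 66576384
Total bits/sec = 66576384 * 8 = 532611072
Mbps = 532611072 / 1e6 = 532.61

532.61 Mbps


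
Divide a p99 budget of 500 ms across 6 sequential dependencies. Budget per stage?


Formula: per_stage = total_budget / stages
per_stage = 500 / 6
per_stage = 83.33 ms

83.33 ms


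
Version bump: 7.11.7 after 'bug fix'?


Current: 7.11.7
Change category: 'bug fix' → patch bump
SemVer rule: patch bump → increment PATCH (MAJOR and MINOR unchanged)
New: 7.11.8

7.11.8


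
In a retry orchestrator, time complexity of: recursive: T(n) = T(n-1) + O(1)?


Reasoning: linear recursion with constant work per frame
Complexity: O(n)

O(n)


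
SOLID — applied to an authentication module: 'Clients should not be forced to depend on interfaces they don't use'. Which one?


This describes the Interface Segregation Principle (ISP)

Interface Segregation Principle (ISP)


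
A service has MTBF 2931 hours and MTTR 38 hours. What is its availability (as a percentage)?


Availability = MTBF / (MTBF + MTTR)
Availability = 2931 / (2931 + 38)
Availability = 2931 / 2969
Availability = 98.7201%

98.7201%


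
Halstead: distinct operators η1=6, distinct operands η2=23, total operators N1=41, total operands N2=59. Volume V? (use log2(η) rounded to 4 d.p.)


Formula: V = N * log2(η), where N = N1 + N2 and η = η1 + η2
η = 6 + 23 = 29
N = 41 + 59 = 100
log2(29) ≈ 4.8580
V = 100 * 4.8580 = 485.80

485.80


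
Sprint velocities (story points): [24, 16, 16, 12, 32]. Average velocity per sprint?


Formula: Avg velocity = Total points / Number of sprints
Points: [24, 16, 16, 12, 32]
Sum = 24 + 16 + 16 + 12 + 32 = 100
Avg velocity = 100 / 5 = 20.0 points/sprint

20.0 points/sprint


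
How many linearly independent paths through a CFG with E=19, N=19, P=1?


Formula: V(G) = E - N + 2P
V(G) = 19 - 19 + 2*1
V(G) = 0 + 2
V(G) = 2

2


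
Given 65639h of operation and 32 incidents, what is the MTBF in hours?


Formula: MTBF = Total operating time / Number of failures
MTBF = 65639 / 32
MTBF = 2051.22 hours

2051.22 hours


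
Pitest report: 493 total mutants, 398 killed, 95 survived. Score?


Mutation score = killed / total * 100
Mutation score = 398 / 493 * 100
Mutation score = 80.73%

80.73%


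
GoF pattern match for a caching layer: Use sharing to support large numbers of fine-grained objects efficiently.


This matches the Flyweight pattern

Flyweight


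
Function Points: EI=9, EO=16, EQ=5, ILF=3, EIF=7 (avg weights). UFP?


UFP = EI*4 + EO*5 + EQ*4 + ILF*10 + EIF*7
UFP = 9*4 + 16*5 + 5*4 + 3*10 + 7*7
UFP = 36 + 80 + 20 + 30 + 49
UFP = 215

215


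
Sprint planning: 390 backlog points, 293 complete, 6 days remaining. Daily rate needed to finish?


Formula: Required rate = Remaining points / Days left
Remaining = 390 - 293 = 97 points
Required rate = 97 / 6 = 16.17 points/day

16.17 points/day


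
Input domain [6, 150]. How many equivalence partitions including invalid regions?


Valid range: [6, 150]
Class 1: x < 6 — invalid
Class 2: 6 ≤ x ≤ 150 — valid
Class 3: x > 150 — invalid
Total equivalence classes: 3

3 equivalence classes


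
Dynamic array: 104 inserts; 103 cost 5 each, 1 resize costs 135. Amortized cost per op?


Formula: Amortized cost = Total cost / Operations
Total cost = (103 * 5) + (1 * 135)
Total cost = 515 + 135 = 650
Amortized = 650 / 104 = 6.25

6.25


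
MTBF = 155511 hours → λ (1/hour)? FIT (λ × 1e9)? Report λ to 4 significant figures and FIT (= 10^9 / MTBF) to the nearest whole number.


Formula: λ = 1 / MTBF; FIT = λ × 1e9 = 1e9 / MTBF
λ = 1 / 155511 ≈ 6.430e-06 failures/hour
FIT = 1e9 / 155511 ≈ 6430 failures per 1e9 hours (nearest whole number)

λ = 6.430e-06 /h, FIT = 6430


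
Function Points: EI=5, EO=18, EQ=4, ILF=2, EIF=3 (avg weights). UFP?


UFP = EI*4 + EO*5 + EQ*4 + ILF*10 + EIF*7
UFP = 5*4 + 18*5 + 4*4 + 2*10 + 3*7
UFP = 20 + 90 + 16 + 20 + 21
UFP = 167

167


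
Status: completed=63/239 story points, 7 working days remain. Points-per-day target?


Formula: Required rate = Remaining points / Days left
Remaining = 239 - 63 = 176 points
Required rate = 176 / 7 = 25.14 points/day

25.14 points/day


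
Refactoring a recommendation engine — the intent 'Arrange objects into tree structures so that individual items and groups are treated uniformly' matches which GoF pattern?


This matches the Composite pattern

Composite


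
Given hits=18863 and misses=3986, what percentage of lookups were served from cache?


Formula: hit rate = hits / (hits + misses) * 100
hit rate = 18863 / (18863 + 3986) * 100
hit rate = 18863 / 22849 * 100
hit rate = 82.56%

82.56%


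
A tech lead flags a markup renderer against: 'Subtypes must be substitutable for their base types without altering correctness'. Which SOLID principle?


This describes the Liskov Substitution Principle (LSP)

Liskov Substitution Principle (LSP)


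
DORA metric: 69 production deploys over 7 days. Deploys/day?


Formula: deployments per day = releases / days
= 69 / 7
= 9.857 deploys/day
(equivalently, 69.0 deploys/week)

9.857 deploys/day


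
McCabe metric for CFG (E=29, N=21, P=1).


Formula: V(G) = E - N + 2P
V(G) = 29 - 21 + 2*1
V(G) = 8 + 2
V(G) = 10

10


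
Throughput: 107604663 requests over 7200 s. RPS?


Formula: throughput = requests / seconds
throughput = 107604663 / 7200
throughput = 14945.09 requests/second

14945.09 requests/second


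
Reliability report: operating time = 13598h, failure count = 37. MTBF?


Formula: MTBF = Total operating time / Number of failures
MTBF = 13598 / 37
MTBF = 367.51 hours

367.51 hours


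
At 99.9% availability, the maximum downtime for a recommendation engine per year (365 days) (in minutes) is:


Formula: allowed downtime = period * (100 - SLA) / 100
Period (year (365 days)) = 525600 minutes
Unavailability fraction = (100 - 99.9) / 100
Allowed downtime = 525600 * (100 - 99.9) / 100
Allowed downtime = 525.6 minutes

525.6 minutes


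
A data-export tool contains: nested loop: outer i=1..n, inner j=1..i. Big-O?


Reasoning: triangle: n(n+1)/2 ~ n^2/2
Complexity: O(n^2)

O(n^2)


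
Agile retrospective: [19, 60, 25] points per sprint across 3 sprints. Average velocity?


Formula: Avg velocity = Total points / Number of sprints
Points: [19, 60, 25]
Sum = 19 + 60 + 25 = 104
Avg velocity = 104 / 3 = 34.67 points/sprint

34.67 points/sprint


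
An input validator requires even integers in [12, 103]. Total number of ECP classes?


Constraint: even integers in [12, 103]
Class 1: x < 12 — out-of-range invalid
Class 2: x in [12,103] but odd — wrong type invalid
Class 3: x in [12,103] and even — valid
Class 4: x > 103 — out-of-range invalid
Total equivalence classes: 4

4 equivalence classes


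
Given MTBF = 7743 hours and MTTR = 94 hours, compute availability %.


Availability = MTBF / (MTBF + MTTR)
Availability = 7743 / (7743 + 94)
Availability = 7743 / 7837
Availability = 98.8006%

98.8006%


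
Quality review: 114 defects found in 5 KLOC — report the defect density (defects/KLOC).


Defect density = defects / KLOC
Defect density = 114 / 5
Defect density = 22.8 defects/KLOC

22.8 defects/KLOC


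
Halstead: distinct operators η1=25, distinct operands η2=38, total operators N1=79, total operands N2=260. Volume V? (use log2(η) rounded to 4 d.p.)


Formula: V = N * log2(η), where N = N1 + N2 and η = η1 + η2
η = 25 + 38 = 63
N = 79 + 260 = 339
log2(63) ≈ 5.9773
V = 339 * 5.9773 = 2026.30

2026.30


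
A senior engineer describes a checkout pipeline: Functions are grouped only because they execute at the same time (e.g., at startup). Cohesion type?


Reasoning: Related by timing only
Type: Temporal cohesion

Temporal cohesion


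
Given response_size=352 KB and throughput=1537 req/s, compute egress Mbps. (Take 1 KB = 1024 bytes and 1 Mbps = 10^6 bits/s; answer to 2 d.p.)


Formula: Mbps = payload_bytes * RPS * 8 / 1e6
Payload per request = 352 KB = 352 * 1024 = 360448 bytes
Total bytes/sec = 360448 * 1537 = 554008576
Total bits/sec = 554008576 * 8 = 4432068608
Mbps = 4432068608 / 1e6 = 4432.07

4432.07 Mbps


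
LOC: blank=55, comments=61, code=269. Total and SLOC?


Total LOC = blank + comment + code
Total LOC = 55 + 61 + 269 = 385
SLOC (source only) = code = 269

Total LOC: 385, SLOC: 269


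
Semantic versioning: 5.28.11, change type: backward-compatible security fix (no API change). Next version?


Current: 5.28.11
Change category: 'backward-compatible security fix (no API change)' → patch bump
SemVer rule: patch bump → increment PATCH (MAJOR and MINOR unchanged)
New: 5.28.12

5.28.12


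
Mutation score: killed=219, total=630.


Mutation score = killed / total * 100
Mutation score = 219 / 630 * 100
Mutation score = 34.76%

34.76%


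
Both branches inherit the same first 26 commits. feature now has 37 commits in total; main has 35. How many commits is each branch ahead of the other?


Common ancestor: commit #26
feature commits after divergence: 37 - 26 = 11
main commits after divergence: 35 - 26 = 9
feature is 11 commits ahead of main
main is 9 commits ahead of feature

feature ahead: 11, main ahead: 9


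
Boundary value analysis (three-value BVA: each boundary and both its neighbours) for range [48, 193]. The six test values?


Range: [48, 193]
Boundaries: just below min, min, min+1, max-1, max, just above max
Values: [47, 48, 49, 192, 193, 194]

[47, 48, 49, 192, 193, 194]


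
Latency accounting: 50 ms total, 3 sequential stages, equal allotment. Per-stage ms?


Formula: per_stage = total_budget / stages
per_stage = 50 / 3
per_stage = 16.67 ms

16.67 ms


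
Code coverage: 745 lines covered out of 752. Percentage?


Coverage = covered / total * 100
Coverage = 745 / 752 * 100
Coverage = 99.07%

99.07%


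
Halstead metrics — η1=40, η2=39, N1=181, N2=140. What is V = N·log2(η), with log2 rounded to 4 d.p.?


Formula: V = N * log2(η), where N = N1 + N2 and η = η1 + η2
η = 40 + 39 = 79
N = 181 + 140 = 321
log2(79) ≈ 6.3038
V = 321 * 6.3038 = 2023.52

2023.52


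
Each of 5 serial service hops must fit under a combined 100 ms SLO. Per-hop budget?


Formula: per_stage = total_budget / stages
per_stage = 100 / 5
per_stage = 20.0 ms

20.0 ms


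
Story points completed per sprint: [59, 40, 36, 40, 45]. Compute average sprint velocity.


Formula: Avg velocity = Total points / Number of sprints
Points: [59, 40, 36, 40, 45]
Sum = 59 + 40 + 36 + 40 + 45 = 220
Avg velocity = 220 / 5 = 44.0 points/sprint

44.0 points/sprint


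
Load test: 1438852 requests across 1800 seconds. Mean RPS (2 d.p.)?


Formula: throughput = requests / seconds
throughput = 1438852 / 1800
throughput = 799.36 requests/second

799.36 requests/second


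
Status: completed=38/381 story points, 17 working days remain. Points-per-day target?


Formula: Required rate = Remaining points / Days left
Remaining = 381 - 38 = 343 points
Required rate = 343 / 17 = 20.18 points/day

20.18 points/day


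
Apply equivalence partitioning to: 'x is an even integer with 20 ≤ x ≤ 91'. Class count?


Constraint: even integers in [20, 91]
Class 1: x < 20 — out-of-range invalid
Class 2: x in [20,91] but odd — wrong type invalid
Class 3: x in [20,91] and even — valid
Class 4: x > 91 — out-of-range invalid
Total equivalence classes: 4

4 equivalence classes


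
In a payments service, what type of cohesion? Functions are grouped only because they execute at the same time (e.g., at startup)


Reasoning: Related by timing only
Type: Temporal cohesion

Temporal cohesion


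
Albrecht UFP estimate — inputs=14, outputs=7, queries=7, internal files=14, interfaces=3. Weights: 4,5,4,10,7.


UFP = EI*4 + EO*5 + EQ*4 + ILF*10 + EIF*7
UFP = 14*4 + 7*5 + 7*4 + 14*10 + 3*7
UFP = 56 + 35 + 28 + 140 + 21
UFP = 280

280


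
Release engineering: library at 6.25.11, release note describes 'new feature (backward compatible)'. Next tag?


Current: 6.25.11
Change category: 'new feature (backward compatible)' → minor bump
SemVer rule: minor bump → increment MINOR, reset PATCH to 0 (MAJOR unchanged)
New: 6.26.0

6.26.0


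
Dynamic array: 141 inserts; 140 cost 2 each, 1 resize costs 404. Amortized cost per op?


Formula: Amortized cost = Total cost / Operations
Total cost = (140 * 2) + (1 * 404)
Total cost = 280 + 404 = 684
Amortized = 684 / 141 = 4.8511

4.8511


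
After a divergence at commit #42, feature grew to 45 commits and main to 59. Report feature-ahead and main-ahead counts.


Common ancestor: commit #42
feature commits after divergence: 45 - 42 = 3
main commits after divergence: 59 - 42 = 17
feature is 3 commits ahead of main
main is 17 commits ahead of feature

feature ahead: 3, main ahead: 17


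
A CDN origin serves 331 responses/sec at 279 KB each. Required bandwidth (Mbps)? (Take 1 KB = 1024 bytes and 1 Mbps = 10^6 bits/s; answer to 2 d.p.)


Formula: Mbps = payload_bytes * RPS * 8 / 1e6
Payload per request = 279 KB = 279 * 1024 = 285696 bytes
Total bytes/sec = 285696 * 331 = 94565376
Total bits/sec = 94565376 * 8 = 756523008
Mbps = 756523008 / 1e6 = 756.52

756.52 Mbps


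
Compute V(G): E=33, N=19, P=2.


Formula: V(G) = E - N + 2P
V(G) = 33 - 19 + 2*2
V(G) = 14 + 4
V(G) = 18

18


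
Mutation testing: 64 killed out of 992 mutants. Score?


Mutation score = killed / total * 100
Mutation score = 64 / 992 * 100
Mutation score = 6.45%

6.45%


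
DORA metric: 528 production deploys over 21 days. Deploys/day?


Formula: deployments per day = releases / days
= 528 / 21
= 25.143 deploys/day
(equivalently, 176.0 deploys/week)

25.143 deploys/day


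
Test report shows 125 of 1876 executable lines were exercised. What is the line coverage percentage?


Coverage = covered / total * 100
Coverage = 125 / 1876 * 100
Coverage = 6.66%

6.66%


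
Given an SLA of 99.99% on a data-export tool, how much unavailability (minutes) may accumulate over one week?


Formula: allowed downtime = period * (100 - SLA) / 100
Period (week) = 10080 minutes
Unavailability fraction = (100 - 99.99) / 100
Allowed downtime = 10080 * (100 - 99.99) / 100
Allowed downtime = 1.008 minutes

1.008 minutes


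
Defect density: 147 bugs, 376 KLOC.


Defect density = defects / KLOC
Defect density = 147 / 376
Defect density = 0.391 defects/KLOC

0.391 defects/KLOC


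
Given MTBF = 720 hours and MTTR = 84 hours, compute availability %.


Availability = MTBF / (MTBF + MTTR)
Availability = 720 / (720 + 84)
Availability = 720 / 804
Availability = 89.5522%

89.5522%


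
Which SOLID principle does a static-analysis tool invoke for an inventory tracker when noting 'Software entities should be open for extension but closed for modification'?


This describes the Open/Closed Principle (OCP)

Open/Closed Principle (OCP)


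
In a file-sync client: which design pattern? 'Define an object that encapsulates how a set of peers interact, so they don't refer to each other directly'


This matches the Mediator pattern

Mediator


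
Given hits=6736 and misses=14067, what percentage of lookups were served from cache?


Formula: hit rate = hits / (hits + misses) * 100
hit rate = 6736 / (6736 + 14067) * 100
hit rate = 6736 / 20803 * 100
hit rate = 32.38%

32.38%


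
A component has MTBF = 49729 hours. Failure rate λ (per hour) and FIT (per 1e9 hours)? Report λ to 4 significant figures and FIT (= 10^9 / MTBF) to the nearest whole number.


Formula: λ = 1 / MTBF; FIT = λ × 1e9 = 1e9 / MTBF
λ = 1 / 49729 ≈ 2.011e-05 failures/hour
FIT = 1e9 / 49729 ≈ 20109 failures per 1e9 hours (nearest whole number)

λ = 2.011e-05 /h, FIT = 20109


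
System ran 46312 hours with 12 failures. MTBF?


Formula: MTBF = Total operating time / Number of failures
MTBF = 46312 / 12
MTBF = 3859.33 hours

3859.33 hours


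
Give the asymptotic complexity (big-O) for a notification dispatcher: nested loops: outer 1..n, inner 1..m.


Reasoning: product of independent bounds
Complexity: O(n*m)

O(n*m)
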